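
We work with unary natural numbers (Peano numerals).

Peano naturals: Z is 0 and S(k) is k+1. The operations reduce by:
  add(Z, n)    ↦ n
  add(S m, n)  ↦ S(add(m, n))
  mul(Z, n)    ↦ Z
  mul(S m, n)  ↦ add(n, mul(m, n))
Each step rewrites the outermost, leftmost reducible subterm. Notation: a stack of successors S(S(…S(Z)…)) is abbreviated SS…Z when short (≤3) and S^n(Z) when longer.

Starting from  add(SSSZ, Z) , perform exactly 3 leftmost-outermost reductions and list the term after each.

  start: add(SSSZ, Z)
  [1] S(add(SSZ, Z))
  [2] S(S(add(SZ, Z)))
  [3] S(S(S(add(Z, Z))))

Answer: after 3 steps: S(S(S(add(Z, Z))))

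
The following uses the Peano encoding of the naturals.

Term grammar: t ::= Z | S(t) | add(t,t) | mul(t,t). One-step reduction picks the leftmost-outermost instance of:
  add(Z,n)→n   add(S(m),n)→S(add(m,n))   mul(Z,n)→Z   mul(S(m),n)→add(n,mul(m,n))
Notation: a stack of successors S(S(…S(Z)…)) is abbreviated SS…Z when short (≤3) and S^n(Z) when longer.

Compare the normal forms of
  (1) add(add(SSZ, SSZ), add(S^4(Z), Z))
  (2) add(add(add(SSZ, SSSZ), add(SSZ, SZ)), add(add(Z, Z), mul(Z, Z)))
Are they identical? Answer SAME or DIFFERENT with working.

Term A:
  start: add(add(SSZ, SSZ), add(S^4(Z), Z))
  step 1: add(S(add(SZ, SSZ)), add(S^4(Z), Z))
  step 2: S(add(add(SZ, SSZ), add(S^4(Z), Z)))
  step 3: S(add(S(add(Z, SSZ)), add(S^4(Z), Z)))
  step 4: S(S(add(add(Z, SSZ), add(S^4(Z), Z))))
  step 5: S(S(add(SSZ, add(S^4(Z), Z))))
  step 6: S(S(S(add(SZ, add(S^4(Z), Z)))))
  step 7: S(S(S(S(add(Z, add(S^4(Z), Z))))))
  step 8: S(S(S(S(add(S^4(Z), Z)))))
  step 9: S(S(S(S(S(add(SSSZ, Z))))))
  step 10: S(S(S(S(S(S(add(SSZ, Z)))))))
  step 11: S(S(S(S(S(S(S(add(SZ, Z))))))))
  step 12: S(S(S(S(S(S(S(S(add(Z, Z)))))))))
  step 13: S^8(Z)

Term B:
  start: add(add(add(SSZ, SSSZ), add(SSZ, SZ)), add(add(Z, Z), mul(Z, Z)))
  step 1: add(add(S(add(SZ, SSSZ)), add(SSZ, SZ)), add(add(Z, Z), mul(Z, Z)))
  step 2: add(S(add(add(SZ, SSSZ), add(SSZ, SZ))), add(add(Z, Z), mul(Z, Z)))
  step 3: S(add(add(add(SZ, SSSZ), add(SSZ, SZ)), add(add(Z, Z), mul(Z, Z))))
  step 4: S(add(add(S(add(Z, SSSZ)), add(SSZ, SZ)), add(add(Z, Z), mul(Z, Z))))
  step 5: S(add(S(add(add(Z, SSSZ), add(SSZ, SZ))), add(add(Z, Z), mul(Z, Z))))
  step 6: S(S(add(add(add(Z, SSSZ), add(SSZ, SZ)), add(add(Z, Z), mul(Z, Z)))))
  step 7: S(S(add(add(SSSZ, add(SSZ, SZ)), add(add(Z, Z), mul(Z, Z)))))
  step 8: S(S(add(S(add(SSZ, add(SSZ, SZ))), add(add(Z, Z), mul(Z, Z)))))
  step 9: S(S(S(add(add(SSZ, add(SSZ, SZ)), add(add(Z, Z), mul(Z, Z))))))
  step 10: S(S(S(add(S(add(SZ, add(SSZ, SZ))), add(add(Z, Z), mul(Z, Z))))))
  step 11: S(S(S(S(add(add(SZ, add(SSZ, SZ)), add(add(Z, Z), mul(Z, Z)))))))
  step 12: S(S(S(S(add(S(add(Z, add(SSZ, SZ))), add(add(Z, Z), mul(Z, Z)))))))
  step 13: S(S(S(S(S(add(add(Z, add(SSZ, SZ)), add(add(Z, Z), mul(Z, Z))))))))
  step 14: S(S(S(S(S(add(add(SSZ, SZ), add(add(Z, Z), mul(Z, Z))))))))
  step 15: S(S(S(S(S(add(S(add(SZ, SZ)), add(add(Z, Z), mul(Z, Z))))))))
  step 16: S(S(S(S(S(S(add(add(SZ, SZ), add(add(Z, Z), mul(Z, Z)))))))))
  step 17: S(S(S(S(S(S(add(S(add(Z, SZ)), add(add(Z, Z), mul(Z, Z)))))))))
  step 18: S(S(S(S(S(S(S(add(add(Z, SZ), add(add(Z, Z), mul(Z, Z))))))))))
  step 19: S(S(S(S(S(S(S(add(SZ, add(add(Z, Z), mul(Z, Z))))))))))
  step 20: S(S(S(S(S(S(S(S(add(Z, add(add(Z, Z), mul(Z, Z)))))))))))
  step 21: S(S(S(S(S(S(S(S(add(add(Z, Z), mul(Z, Z))))))))))
  step 22: S(S(S(S(S(S(S(S(add(Z, mul(Z, Z))))))))))
  step 23: S(S(S(S(S(S(S(S(mul(Z, Z)))))))))
  step 24: S^8(Z)

Answer: SAME — A ⇓ S^8(Z), B ⇓ S^8(Z)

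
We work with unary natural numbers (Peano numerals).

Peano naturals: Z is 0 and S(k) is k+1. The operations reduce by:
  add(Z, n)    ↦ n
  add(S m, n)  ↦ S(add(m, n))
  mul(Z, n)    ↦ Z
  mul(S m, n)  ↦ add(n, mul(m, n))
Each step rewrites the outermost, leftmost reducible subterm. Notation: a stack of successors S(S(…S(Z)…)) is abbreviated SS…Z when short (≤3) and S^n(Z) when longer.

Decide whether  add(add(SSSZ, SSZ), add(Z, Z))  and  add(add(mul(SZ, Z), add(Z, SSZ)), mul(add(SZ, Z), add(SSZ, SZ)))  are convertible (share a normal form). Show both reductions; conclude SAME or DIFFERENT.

Answer: SAME — A ⇓ S^5(Z), B ⇓ S^5(Z)

Derivation:
Term A:
  start: add(add(SSSZ, SSZ), add(Z, Z))
  step 1: add(S(add(SSZ, SSZ)), add(Z, Z))
  step 2: S(add(add(SSZ, SSZ), add(Z, Z)))
  step 3: S(add(S(add(SZ, SSZ)), add(Z, Z)))
  step 4: S(S(add(add(SZ, SSZ), add(Z, Z))))
  step 5: S(S(add(S(add(Z, SSZ)), add(Z, Z))))
  step 6: S(S(S(add(add(Z, SSZ), add(Z, Z)))))
  step 7: S(S(S(add(SSZ, add(Z, Z)))))
  step 8: S(S(S(S(add(SZ, add(Z, Z))))))
  step 9: S(S(S(S(S(add(Z, add(Z, Z)))))))
  step 10: S(S(S(S(S(add(Z, Z))))))
  step 11: S^5(Z)

Term B:
  start: add(add(mul(SZ, Z), add(Z, SSZ)), mul(add(SZ, Z), add(SSZ, SZ)))
  step 1: add(add(add(Z, mul(Z, Z)), add(Z, SSZ)), mul(add(SZ, Z), add(SSZ, SZ)))
  step 2: add(add(mul(Z, Z), add(Z, SSZ)), mul(add(SZ, Z), add(SSZ, SZ)))
  step 3: add(add(Z, add(Z, SSZ)), mul(add(SZ, Z), add(SSZ, SZ)))
  step 4: add(add(Z, SSZ), mul(add(SZ, Z), add(SSZ, SZ)))
  step 5: add(SSZ, mul(add(SZ, Z), add(SSZ, SZ)))
  step 6: S(add(SZ, mul(add(SZ, Z), add(SSZ, SZ))))
  step 7: S(S(add(Z, mul(add(SZ, Z), add(SSZ, SZ)))))
  step 8: S(S(mul(add(SZ, Z), add(SSZ, SZ))))
  step 9: S(S(mul(S(add(Z, Z)), add(SSZ, SZ))))
  step 10: S(S(add(add(SSZ, SZ), mul(add(Z, Z), add(SSZ, SZ)))))
  step 11: S(S(add(S(add(SZ, SZ)), mul(add(Z, Z), add(SSZ, SZ)))))
  step 12: S(S(S(add(add(SZ, SZ), mul(add(Z, Z), add(SSZ, SZ))))))
  step 13: S(S(S(add(S(add(Z, SZ)), mul(add(Z, Z), add(SSZ, SZ))))))
  step 14: S(S(S(S(add(add(Z, SZ), mul(add(Z, Z), add(SSZ, SZ)))))))
  step 15: S(S(S(S(add(SZ, mul(add(Z, Z), add(SSZ, SZ)))))))
  step 16: S(S(S(S(S(add(Z, mul(add(Z, Z), add(SSZ, SZ))))))))
  step 17: S(S(S(S(S(mul(add(Z, Z), add(SSZ, SZ)))))))
  step 18: S(S(S(S(S(mul(Z, add(SSZ, SZ)))))))
  step 19: S^5(Z)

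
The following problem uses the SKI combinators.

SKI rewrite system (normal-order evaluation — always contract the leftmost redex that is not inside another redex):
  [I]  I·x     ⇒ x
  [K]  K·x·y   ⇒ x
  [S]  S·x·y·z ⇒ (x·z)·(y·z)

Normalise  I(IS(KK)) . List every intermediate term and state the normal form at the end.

Answer: normal form = S(KK)  (in 2 steps)

Derivation:
  start: I(IS(KK))
  [1] IS(KK)
  [2] S(KK)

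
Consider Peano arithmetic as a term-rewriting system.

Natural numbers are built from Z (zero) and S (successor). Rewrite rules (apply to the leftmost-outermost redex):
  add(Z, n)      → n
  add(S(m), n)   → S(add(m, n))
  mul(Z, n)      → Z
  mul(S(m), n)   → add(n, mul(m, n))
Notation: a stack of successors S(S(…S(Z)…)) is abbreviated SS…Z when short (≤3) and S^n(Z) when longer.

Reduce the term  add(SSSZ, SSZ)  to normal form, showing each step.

  start: add(SSSZ, SSZ)
  →1  S(add(SSZ, SSZ))
  →2  S(S(add(SZ, SSZ)))
  →3  S(S(S(add(Z, SSZ))))
  →4  S^5(Z)

Answer: normal form = S^5(Z)  (in 4 steps)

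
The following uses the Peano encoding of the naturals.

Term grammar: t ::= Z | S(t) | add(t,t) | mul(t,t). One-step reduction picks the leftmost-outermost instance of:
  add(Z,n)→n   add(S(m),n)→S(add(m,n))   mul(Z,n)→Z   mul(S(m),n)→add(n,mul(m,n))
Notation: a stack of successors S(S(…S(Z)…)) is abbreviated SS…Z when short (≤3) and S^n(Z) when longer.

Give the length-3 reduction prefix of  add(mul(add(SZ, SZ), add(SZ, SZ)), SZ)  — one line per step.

Answer: after 3 steps: add(add(S(add(Z, SZ)), mul(add(Z, SZ), add(SZ, SZ))), SZ)

Working:
  start: add(mul(add(SZ, SZ), add(SZ, SZ)), SZ)
  step 1: add(mul(S(add(Z, SZ)), add(SZ, SZ)), SZ)
  step 2: add(add(add(SZ, SZ), mul(add(Z, SZ), add(SZ, SZ))), SZ)
  step 3: add(add(S(add(Z, SZ)), mul(add(Z, SZ), add(SZ, SZ))), SZ)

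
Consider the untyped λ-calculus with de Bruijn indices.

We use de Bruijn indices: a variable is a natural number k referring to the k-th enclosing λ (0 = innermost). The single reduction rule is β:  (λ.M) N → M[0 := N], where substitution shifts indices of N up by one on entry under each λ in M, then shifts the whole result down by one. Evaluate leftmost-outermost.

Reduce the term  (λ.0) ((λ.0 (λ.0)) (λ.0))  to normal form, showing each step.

Answer: normal form = λ.0  (in 3 steps)

Reduction:
  start: (λ.0) ((λ.0 (λ.0)) (λ.0))
  [1] (λ.0 (λ.0)) (λ.0)
  [2] (λ.0) (λ.0)
  [3] λ.0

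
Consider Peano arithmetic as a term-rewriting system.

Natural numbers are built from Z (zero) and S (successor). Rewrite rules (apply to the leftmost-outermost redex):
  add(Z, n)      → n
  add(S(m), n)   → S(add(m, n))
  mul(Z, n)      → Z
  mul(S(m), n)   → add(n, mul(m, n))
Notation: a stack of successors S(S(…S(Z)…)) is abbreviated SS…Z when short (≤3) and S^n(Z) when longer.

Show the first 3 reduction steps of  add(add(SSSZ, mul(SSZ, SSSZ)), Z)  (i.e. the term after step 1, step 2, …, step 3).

  start: add(add(SSSZ, mul(SSZ, SSSZ)), Z)
  [1] add(S(add(SSZ, mul(SSZ, SSSZ))), Z)
  [2] S(add(add(SSZ, mul(SSZ, SSSZ)), Z))
  [3] S(add(S(add(SZ, mul(SSZ, SSSZ))), Z))

Answer: after 3 steps: S(add(S(add(SZ, mul(SSZ, SSSZ))), Z))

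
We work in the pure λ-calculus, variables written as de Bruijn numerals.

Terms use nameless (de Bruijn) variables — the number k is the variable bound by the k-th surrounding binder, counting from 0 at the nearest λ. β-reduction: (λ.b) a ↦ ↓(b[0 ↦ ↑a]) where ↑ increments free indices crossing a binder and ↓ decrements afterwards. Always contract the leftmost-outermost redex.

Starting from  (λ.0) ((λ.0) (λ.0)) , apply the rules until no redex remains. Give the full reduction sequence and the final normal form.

  start: (λ.0) ((λ.0) (λ.0))
  step 1: (λ.0) (λ.0)
  step 2: λ.0

Answer: normal form = λ.0  (in 2 steps)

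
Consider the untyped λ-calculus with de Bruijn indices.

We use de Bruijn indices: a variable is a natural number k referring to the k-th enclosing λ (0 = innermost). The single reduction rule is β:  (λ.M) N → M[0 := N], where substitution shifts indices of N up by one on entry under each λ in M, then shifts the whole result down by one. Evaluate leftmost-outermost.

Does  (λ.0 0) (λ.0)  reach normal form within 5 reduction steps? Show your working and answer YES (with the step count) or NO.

Answer: YES — reaches normal form λ.0 in 2 ≤ 5 steps

Reduction:
  start: (λ.0 0) (λ.0)
  →1  (λ.0) (λ.0)
  →2  λ.0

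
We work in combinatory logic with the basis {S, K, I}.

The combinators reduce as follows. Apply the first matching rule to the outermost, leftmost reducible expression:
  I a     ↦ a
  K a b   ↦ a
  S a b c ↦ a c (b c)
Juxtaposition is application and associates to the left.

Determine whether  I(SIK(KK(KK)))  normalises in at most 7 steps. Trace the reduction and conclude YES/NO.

Answer: YES — reaches normal form K(KK) in 5 ≤ 7 steps

Working:
  start: I(SIK(KK(KK)))
  →1  SIK(KK(KK))
  →2  I(KK(KK))(K(KK(KK)))
  →3  KK(KK)(K(KK(KK)))
  →4  K(K(KK(KK)))
  →5  K(KK)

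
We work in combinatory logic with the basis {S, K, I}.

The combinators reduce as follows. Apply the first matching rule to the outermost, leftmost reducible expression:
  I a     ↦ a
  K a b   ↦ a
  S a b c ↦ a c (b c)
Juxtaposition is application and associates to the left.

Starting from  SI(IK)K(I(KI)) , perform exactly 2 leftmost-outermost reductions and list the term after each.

Answer: after 2 steps: K(IKK)(I(KI))

Working:
  start: SI(IK)K(I(KI))
  [1] IK(IKK)(I(KI))
  [2] K(IKK)(I(KI))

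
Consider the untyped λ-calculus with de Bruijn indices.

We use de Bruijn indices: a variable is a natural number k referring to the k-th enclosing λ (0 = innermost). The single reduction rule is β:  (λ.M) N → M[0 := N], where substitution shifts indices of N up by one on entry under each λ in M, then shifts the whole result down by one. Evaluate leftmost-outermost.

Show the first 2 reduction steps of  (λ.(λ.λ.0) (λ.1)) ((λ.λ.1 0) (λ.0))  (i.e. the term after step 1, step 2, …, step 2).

  start: (λ.(λ.λ.0) (λ.1)) ((λ.λ.1 0) (λ.0))
  [1] (λ.λ.0) (λ.(λ.λ.1 0) (λ.0))
  [2] λ.0

Answer: after 2 steps: λ.0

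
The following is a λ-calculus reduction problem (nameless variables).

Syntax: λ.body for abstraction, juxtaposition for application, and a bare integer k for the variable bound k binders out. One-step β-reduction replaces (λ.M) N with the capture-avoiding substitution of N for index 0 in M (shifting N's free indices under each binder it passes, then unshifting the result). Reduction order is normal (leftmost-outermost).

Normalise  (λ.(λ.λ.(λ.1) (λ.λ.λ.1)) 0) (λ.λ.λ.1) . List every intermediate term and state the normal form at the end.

  start: (λ.(λ.λ.(λ.1) (λ.λ.λ.1)) 0) (λ.λ.λ.1)
  [1] (λ.λ.(λ.1) (λ.λ.λ.1)) (λ.λ.λ.1)
  [2] λ.(λ.1) (λ.λ.λ.1)
  [3] λ.0

Answer: normal form = λ.0  (in 3 steps)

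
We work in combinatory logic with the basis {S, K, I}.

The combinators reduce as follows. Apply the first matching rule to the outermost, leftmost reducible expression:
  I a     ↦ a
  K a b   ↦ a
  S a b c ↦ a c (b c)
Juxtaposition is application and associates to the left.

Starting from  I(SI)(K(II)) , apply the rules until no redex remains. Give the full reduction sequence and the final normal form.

  start: I(SI)(K(II))
  [1] SI(K(II))
  [2] SI(KI)

Answer: normal form = SI(KI)  (in 2 steps)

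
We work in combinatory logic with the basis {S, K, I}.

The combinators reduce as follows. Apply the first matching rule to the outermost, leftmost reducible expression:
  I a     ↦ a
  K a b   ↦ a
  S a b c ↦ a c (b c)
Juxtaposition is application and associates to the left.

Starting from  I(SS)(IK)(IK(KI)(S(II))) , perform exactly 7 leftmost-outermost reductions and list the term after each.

  start: I(SS)(IK)(IK(KI)(S(II)))
  step 1: SS(IK)(IK(KI)(S(II)))
  step 2: S(IK(KI)(S(II)))(IK(IK(KI)(S(II))))
  step 3: S(K(KI)(S(II)))(IK(IK(KI)(S(II))))
  step 4: S(KI)(IK(IK(KI)(S(II))))
  step 5: S(KI)(K(IK(KI)(S(II))))
  step 6: S(KI)(K(K(KI)(S(II))))
  step 7: S(KI)(K(KI))

Answer: after 7 steps: S(KI)(K(KI))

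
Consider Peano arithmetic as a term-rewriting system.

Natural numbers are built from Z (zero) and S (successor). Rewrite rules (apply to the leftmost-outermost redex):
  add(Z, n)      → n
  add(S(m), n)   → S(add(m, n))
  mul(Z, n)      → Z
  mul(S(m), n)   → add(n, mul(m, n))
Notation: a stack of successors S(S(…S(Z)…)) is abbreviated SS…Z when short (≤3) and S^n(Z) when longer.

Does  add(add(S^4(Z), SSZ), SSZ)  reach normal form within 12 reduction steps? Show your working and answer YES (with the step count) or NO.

  start: add(add(S^4(Z), SSZ), SSZ)
  step 1: add(S(add(SSSZ, SSZ)), SSZ)
  step 2: S(add(add(SSSZ, SSZ), SSZ))
  step 3: S(add(S(add(SSZ, SSZ)), SSZ))
  step 4: S(S(add(add(SSZ, SSZ), SSZ)))
  step 5: S(S(add(S(add(SZ, SSZ)), SSZ)))
  step 6: S(S(S(add(add(SZ, SSZ), SSZ))))
  step 7: S(S(S(add(S(add(Z, SSZ)), SSZ))))
  step 8: S(S(S(S(add(add(Z, SSZ), SSZ)))))
  step 9: S(S(S(S(add(SSZ, SSZ)))))
  step 10: S(S(S(S(S(add(SZ, SSZ))))))
  step 11: S(S(S(S(S(S(add(Z, SSZ)))))))
  step 12: S^8(Z)

Answer: YES — reaches normal form S^8(Z) in 12 ≤ 12 steps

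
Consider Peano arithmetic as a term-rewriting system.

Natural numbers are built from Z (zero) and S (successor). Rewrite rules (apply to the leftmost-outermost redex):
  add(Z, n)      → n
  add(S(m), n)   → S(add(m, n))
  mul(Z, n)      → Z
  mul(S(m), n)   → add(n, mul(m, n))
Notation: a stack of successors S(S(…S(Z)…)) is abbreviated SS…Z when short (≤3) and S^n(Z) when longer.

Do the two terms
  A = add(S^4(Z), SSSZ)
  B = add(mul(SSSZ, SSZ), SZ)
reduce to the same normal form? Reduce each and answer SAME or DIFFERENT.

Term A:
  start: add(S^4(Z), SSSZ)
  [1] S(add(SSSZ, SSSZ))
  [2] S(S(add(SSZ, SSSZ)))
  [3] S(S(S(add(SZ, SSSZ))))
  [4] S(S(S(S(add(Z, SSSZ)))))
  [5] S^7(Z)

Term B:
  start: add(mul(SSSZ, SSZ), SZ)
  [1] add(add(SSZ, mul(SSZ, SSZ)), SZ)
  [2] add(S(add(SZ, mul(SSZ, SSZ))), SZ)
  [3] S(add(add(SZ, mul(SSZ, SSZ)), SZ))
  [4] S(add(S(add(Z, mul(SSZ, SSZ))), SZ))
  [5] S(S(add(add(Z, mul(SSZ, SSZ)), SZ)))
  [6] S(S(add(mul(SSZ, SSZ), SZ)))
  [7] S(S(add(add(SSZ, mul(SZ, SSZ)), SZ)))
  [8] S(S(add(S(add(SZ, mul(SZ, SSZ))), SZ)))
  [9] S(S(S(add(add(SZ, mul(SZ, SSZ)), SZ))))
  [10] S(S(S(add(S(add(Z, mul(SZ, SSZ))), SZ))))
  [11] S(S(S(S(add(add(Z, mul(SZ, SSZ)), SZ)))))
  [12] S(S(S(S(add(mul(SZ, SSZ), SZ)))))
  [13] S(S(S(S(add(add(SSZ, mul(Z, SSZ)), SZ)))))
  [14] S(S(S(S(add(S(add(SZ, mul(Z, SSZ))), SZ)))))
  [15] S(S(S(S(S(add(add(SZ, mul(Z, SSZ)), SZ))))))
  [16] S(S(S(S(S(add(S(add(Z, mul(Z, SSZ))), SZ))))))
  [17] S(S(S(S(S(S(add(add(Z, mul(Z, SSZ)), SZ)))))))
  [18] S(S(S(S(S(S(add(mul(Z, SSZ), SZ)))))))
  [19] S(S(S(S(S(S(add(Z, SZ)))))))
  [20] S^7(Z)

Answer: SAME — A ⇓ S^7(Z), B ⇓ S^7(Z)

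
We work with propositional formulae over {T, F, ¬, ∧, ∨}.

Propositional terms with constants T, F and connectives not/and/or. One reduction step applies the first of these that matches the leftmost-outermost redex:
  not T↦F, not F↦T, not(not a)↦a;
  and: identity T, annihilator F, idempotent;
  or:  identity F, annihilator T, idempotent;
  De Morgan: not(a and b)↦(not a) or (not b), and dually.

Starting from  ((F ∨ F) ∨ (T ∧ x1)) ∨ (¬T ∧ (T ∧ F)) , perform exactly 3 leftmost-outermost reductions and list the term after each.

  start: ((F ∨ F) ∨ (T ∧ x1)) ∨ (¬T ∧ (T ∧ F))
  →1  (F ∨ (T ∧ x1)) ∨ (¬T ∧ (T ∧ F))
  →2  (T ∧ x1) ∨ (¬T ∧ (T ∧ F))
  →3  x1 ∨ (¬T ∧ (T ∧ F))

Answer: after 3 steps: x1 ∨ (¬T ∧ (T ∧ F))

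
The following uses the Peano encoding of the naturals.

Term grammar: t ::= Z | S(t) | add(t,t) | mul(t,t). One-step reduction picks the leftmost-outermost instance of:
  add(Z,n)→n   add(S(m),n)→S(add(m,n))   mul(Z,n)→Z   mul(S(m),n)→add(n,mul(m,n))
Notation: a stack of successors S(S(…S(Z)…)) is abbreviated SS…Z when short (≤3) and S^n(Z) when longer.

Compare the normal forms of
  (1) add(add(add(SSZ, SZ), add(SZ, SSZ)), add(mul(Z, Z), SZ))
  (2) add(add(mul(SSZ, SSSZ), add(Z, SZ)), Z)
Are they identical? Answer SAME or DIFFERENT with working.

Term A:
  start: add(add(add(SSZ, SZ), add(SZ, SSZ)), add(mul(Z, Z), SZ))
  [1] add(add(S(add(SZ, SZ)), add(SZ, SSZ)), add(mul(Z, Z), SZ))
  [2] add(S(add(add(SZ, SZ), add(SZ, SSZ))), add(mul(Z, Z), SZ))
  [3] S(add(add(add(SZ, SZ), add(SZ, SSZ)), add(mul(Z, Z), SZ)))
  [4] S(add(add(S(add(Z, SZ)), add(SZ, SSZ)), add(mul(Z, Z), SZ)))
  [5] S(add(S(add(add(Z, SZ), add(SZ, SSZ))), add(mul(Z, Z), SZ)))
  [6] S(S(add(add(add(Z, SZ), add(SZ, SSZ)), add(mul(Z, Z), SZ))))
  [7] S(S(add(add(SZ, add(SZ, SSZ)), add(mul(Z, Z), SZ))))
  [8] S(S(add(S(add(Z, add(SZ, SSZ))), add(mul(Z, Z), SZ))))
  [9] S(S(S(add(add(Z, add(SZ, SSZ)), add(mul(Z, Z), SZ)))))
  [10] S(S(S(add(add(SZ, SSZ), add(mul(Z, Z), SZ)))))
  [11] S(S(S(add(S(add(Z, SSZ)), add(mul(Z, Z), SZ)))))
  [12] S(S(S(S(add(add(Z, SSZ), add(mul(Z, Z), SZ))))))
  [13] S(S(S(S(add(SSZ, add(mul(Z, Z), SZ))))))
  [14] S(S(S(S(S(add(SZ, add(mul(Z, Z), SZ)))))))
  [15] S(S(S(S(S(S(add(Z, add(mul(Z, Z), SZ))))))))
  [16] S(S(S(S(S(S(add(mul(Z, Z), SZ)))))))
  [17] S(S(S(S(S(S(add(Z, SZ)))))))
  [18] S^7(Z)

Term B:
  start: add(add(mul(SSZ, SSSZ), add(Z, SZ)), Z)
  [1] add(add(add(SSSZ, mul(SZ, SSSZ)), add(Z, SZ)), Z)
  [2] add(add(S(add(SSZ, mul(SZ, SSSZ))), add(Z, SZ)), Z)
  [3] add(S(add(add(SSZ, mul(SZ, SSSZ)), add(Z, SZ))), Z)
  [4] S(add(add(add(SSZ, mul(SZ, SSSZ)), add(Z, SZ)), Z))
  [5] S(add(add(S(add(SZ, mul(SZ, SSSZ))), add(Z, SZ)), Z))
  [6] S(add(S(add(add(SZ, mul(SZ, SSSZ)), add(Z, SZ))), Z))
  [7] S(S(add(add(add(SZ, mul(SZ, SSSZ)), add(Z, SZ)), Z)))
  [8] S(S(add(add(S(add(Z, mul(SZ, SSSZ))), add(Z, SZ)), Z)))
  [9] S(S(add(S(add(add(Z, mul(SZ, SSSZ)), add(Z, SZ))), Z)))
  [10] S(S(S(add(add(add(Z, mul(SZ, SSSZ)), add(Z, SZ)), Z))))
  [11] S(S(S(add(add(mul(SZ, SSSZ), add(Z, SZ)), Z))))
  [12] S(S(S(add(add(add(SSSZ, mul(Z, SSSZ)), add(Z, SZ)), Z))))
  [13] S(S(S(add(add(S(add(SSZ, mul(Z, SSSZ))), add(Z, SZ)), Z))))
  [14] S(S(S(add(S(add(add(SSZ, mul(Z, SSSZ)), add(Z, SZ))), Z))))
  [15] S(S(S(S(add(add(add(SSZ, mul(Z, SSSZ)), add(Z, SZ)), Z)))))
  [16] S(S(S(S(add(add(S(add(SZ, mul(Z, SSSZ))), add(Z, SZ)), Z)))))
  [17] S(S(S(S(add(S(add(add(SZ, mul(Z, SSSZ)), add(Z, SZ))), Z)))))
  [18] S(S(S(S(S(add(add(add(SZ, mul(Z, SSSZ)), add(Z, SZ)), Z))))))
  [19] S(S(S(S(S(add(add(S(add(Z, mul(Z, SSSZ))), add(Z, SZ)), Z))))))
  [20] S(S(S(S(S(add(S(add(add(Z, mul(Z, SSSZ)), add(Z, SZ))), Z))))))
  [21] S(S(S(S(S(S(add(add(add(Z, mul(Z, SSSZ)), add(Z, SZ)), Z)))))))
  [22] S(S(S(S(S(S(add(add(mul(Z, SSSZ), add(Z, SZ)), Z)))))))
  [23] S(S(S(S(S(S(add(add(Z, add(Z, SZ)), Z)))))))
  [24] S(S(S(S(S(S(add(add(Z, SZ), Z)))))))
  [25] S(S(S(S(S(S(add(SZ, Z)))))))
  [26] S(S(S(S(S(S(S(add(Z, Z))))))))
  [27] S^7(Z)

Answer: SAME — A ⇓ S^7(Z), B ⇓ S^7(Z)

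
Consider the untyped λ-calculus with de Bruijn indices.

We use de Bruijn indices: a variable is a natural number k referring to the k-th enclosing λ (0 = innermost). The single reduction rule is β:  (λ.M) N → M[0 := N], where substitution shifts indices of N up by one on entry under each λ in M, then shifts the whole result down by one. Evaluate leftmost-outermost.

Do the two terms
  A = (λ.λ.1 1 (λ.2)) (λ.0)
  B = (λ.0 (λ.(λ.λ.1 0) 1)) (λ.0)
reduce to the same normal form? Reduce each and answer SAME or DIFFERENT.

Answer: DIFFERENT — A ⇓ λ.λ.λ.0, B ⇓ λ.λ.0

Derivation:
Term A:
  start: (λ.λ.1 1 (λ.2)) (λ.0)
  →1  λ.(λ.0) (λ.0) (λ.λ.0)
  →2  λ.(λ.0) (λ.λ.0)
  →3  λ.λ.λ.0

Term B:
  start: (λ.0 (λ.(λ.λ.1 0) 1)) (λ.0)
  →1  (λ.0) (λ.(λ.λ.1 0) (λ.0))
  →2  λ.(λ.λ.1 0) (λ.0)
  →3  λ.λ.(λ.0) 0
  →4  λ.λ.0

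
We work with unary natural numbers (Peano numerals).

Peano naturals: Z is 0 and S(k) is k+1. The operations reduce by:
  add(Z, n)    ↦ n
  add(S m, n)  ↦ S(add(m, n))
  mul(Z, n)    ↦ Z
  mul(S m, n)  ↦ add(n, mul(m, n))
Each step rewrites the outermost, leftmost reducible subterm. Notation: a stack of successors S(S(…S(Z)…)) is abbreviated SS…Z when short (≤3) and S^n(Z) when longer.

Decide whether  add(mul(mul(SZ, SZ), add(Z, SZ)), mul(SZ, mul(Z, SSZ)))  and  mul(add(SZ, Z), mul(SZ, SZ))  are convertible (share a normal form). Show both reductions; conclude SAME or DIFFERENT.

Answer: SAME — A ⇓ SZ, B ⇓ SZ

Working:
Term A:
  start: add(mul(mul(SZ, SZ), add(Z, SZ)), mul(SZ, mul(Z, SSZ)))
  →1  add(mul(add(SZ, mul(Z, SZ)), add(Z, SZ)), mul(SZ, mul(Z, SSZ)))
  →2  add(mul(S(add(Z, mul(Z, SZ))), add(Z, SZ)), mul(SZ, mul(Z, SSZ)))
  →3  add(add(add(Z, SZ), mul(add(Z, mul(Z, SZ)), add(Z, SZ))), mul(SZ, mul(Z, SSZ)))
  →4  add(add(SZ, mul(add(Z, mul(Z, SZ)), add(Z, SZ))), mul(SZ, mul(Z, SSZ)))
  →5  add(S(add(Z, mul(add(Z, mul(Z, SZ)), add(Z, SZ)))), mul(SZ, mul(Z, SSZ)))
  →6  S(add(add(Z, mul(add(Z, mul(Z, SZ)), add(Z, SZ))), mul(SZ, mul(Z, SSZ))))
  →7  S(add(mul(add(Z, mul(Z, SZ)), add(Z, SZ)), mul(SZ, mul(Z, SSZ))))
  →8  S(add(mul(mul(Z, SZ), add(Z, SZ)), mul(SZ, mul(Z, SSZ))))
  →9  S(add(mul(Z, add(Z, SZ)), mul(SZ, mul(Z, SSZ))))
  →10  S(add(Z, mul(SZ, mul(Z, SSZ))))
  →11  S(mul(SZ, mul(Z, SSZ)))
  →12  S(add(mul(Z, SSZ), mul(Z, mul(Z, SSZ))))
  →13  S(add(Z, mul(Z, mul(Z, SSZ))))
  →14  S(mul(Z, mul(Z, SSZ)))
  →15  SZ

Term B:
  start: mul(add(SZ, Z), mul(SZ, SZ))
  →1  mul(S(add(Z, Z)), mul(SZ, SZ))
  →2  add(mul(SZ, SZ), mul(add(Z, Z), mul(SZ, SZ)))
  →3  add(add(SZ, mul(Z, SZ)), mul(add(Z, Z), mul(SZ, SZ)))
  →4  add(S(add(Z, mul(Z, SZ))), mul(add(Z, Z), mul(SZ, SZ)))
  →5  S(add(add(Z, mul(Z, SZ)), mul(add(Z, Z), mul(SZ, SZ))))
  →6  S(add(mul(Z, SZ), mul(add(Z, Z), mul(SZ, SZ))))
  →7  S(add(Z, mul(add(Z, Z), mul(SZ, SZ))))
  →8  S(mul(add(Z, Z), mul(SZ, SZ)))
  →9  S(mul(Z, mul(SZ, SZ)))
  →10  SZ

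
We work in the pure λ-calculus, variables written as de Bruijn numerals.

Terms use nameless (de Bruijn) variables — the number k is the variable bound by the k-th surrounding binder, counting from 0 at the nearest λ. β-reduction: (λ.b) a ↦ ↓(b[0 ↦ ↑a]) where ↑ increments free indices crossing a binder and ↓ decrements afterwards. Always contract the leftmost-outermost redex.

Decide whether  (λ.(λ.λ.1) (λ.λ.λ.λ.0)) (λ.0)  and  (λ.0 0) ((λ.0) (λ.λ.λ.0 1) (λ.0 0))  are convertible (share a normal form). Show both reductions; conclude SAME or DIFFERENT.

Term A:
  start: (λ.(λ.λ.1) (λ.λ.λ.λ.0)) (λ.0)
  step 1: (λ.λ.1) (λ.λ.λ.λ.0)
  step 2: λ.λ.λ.λ.λ.0

Term B:
  start: (λ.0 0) ((λ.0) (λ.λ.λ.0 1) (λ.0 0))
  step 1: (λ.0) (λ.λ.λ.0 1) (λ.0 0) ((λ.0) (λ.λ.λ.0 1) (λ.0 0))
  step 2: (λ.λ.λ.0 1) (λ.0 0) ((λ.0) (λ.λ.λ.0 1) (λ.0 0))
  step 3: (λ.λ.0 1) ((λ.0) (λ.λ.λ.0 1) (λ.0 0))
  step 4: λ.0 ((λ.0) (λ.λ.λ.0 1) (λ.0 0))
  step 5: λ.0 ((λ.λ.λ.0 1) (λ.0 0))
  step 6: λ.0 (λ.λ.0 1)

Answer: DIFFERENT — A ⇓ λ.λ.λ.λ.λ.0, B ⇓ λ.0 (λ.λ.0 1)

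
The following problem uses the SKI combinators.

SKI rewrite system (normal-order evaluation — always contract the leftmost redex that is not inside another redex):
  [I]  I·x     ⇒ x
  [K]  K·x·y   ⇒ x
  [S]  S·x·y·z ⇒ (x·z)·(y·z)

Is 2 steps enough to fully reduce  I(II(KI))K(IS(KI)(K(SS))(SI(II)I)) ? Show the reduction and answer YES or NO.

Answer: NO — after 2 steps the term is I(KI)K(IS(KI)(K(SS))(SI(II)I)), not yet normal

Working:
  start: I(II(KI))K(IS(KI)(K(SS))(SI(II)I))
  →1  II(KI)K(IS(KI)(K(SS))(SI(II)I))
  →2  I(KI)K(IS(KI)(K(SS))(SI(II)I))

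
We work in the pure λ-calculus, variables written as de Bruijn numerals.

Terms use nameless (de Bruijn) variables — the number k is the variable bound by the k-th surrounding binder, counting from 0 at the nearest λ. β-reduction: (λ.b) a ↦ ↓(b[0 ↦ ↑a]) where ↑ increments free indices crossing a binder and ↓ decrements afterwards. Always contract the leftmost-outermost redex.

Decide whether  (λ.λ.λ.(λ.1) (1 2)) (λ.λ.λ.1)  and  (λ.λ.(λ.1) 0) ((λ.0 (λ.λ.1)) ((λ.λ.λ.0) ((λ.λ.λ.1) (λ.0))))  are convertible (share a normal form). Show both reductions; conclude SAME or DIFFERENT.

Term A:
  start: (λ.λ.λ.(λ.1) (1 2)) (λ.λ.λ.1)
  [1] λ.λ.(λ.1) (1 (λ.λ.λ.1))
  [2] λ.λ.0

Term B:
  start: (λ.λ.(λ.1) 0) ((λ.0 (λ.λ.1)) ((λ.λ.λ.0) ((λ.λ.λ.1) (λ.0))))
  [1] λ.(λ.1) 0
  [2] λ.0

Answer: DIFFERENT — A ⇓ λ.λ.0, B ⇓ λ.0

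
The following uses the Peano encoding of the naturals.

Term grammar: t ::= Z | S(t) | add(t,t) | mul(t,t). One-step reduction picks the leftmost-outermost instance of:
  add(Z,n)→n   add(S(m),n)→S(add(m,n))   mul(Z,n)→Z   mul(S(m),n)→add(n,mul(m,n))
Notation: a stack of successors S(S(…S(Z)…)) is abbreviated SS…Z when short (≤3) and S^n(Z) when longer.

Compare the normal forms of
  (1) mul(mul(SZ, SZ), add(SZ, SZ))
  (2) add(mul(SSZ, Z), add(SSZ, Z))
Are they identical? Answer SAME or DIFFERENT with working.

Answer: SAME — A ⇓ SSZ, B ⇓ SSZ

Working:
Term A:
  start: mul(mul(SZ, SZ), add(SZ, SZ))
  step 1: mul(add(SZ, mul(Z, SZ)), add(SZ, SZ))
  step 2: mul(S(add(Z, mul(Z, SZ))), add(SZ, SZ))
  step 3: add(add(SZ, SZ), mul(add(Z, mul(Z, SZ)), add(SZ, SZ)))
  step 4: add(S(add(Z, SZ)), mul(add(Z, mul(Z, SZ)), add(SZ, SZ)))
  step 5: S(add(add(Z, SZ), mul(add(Z, mul(Z, SZ)), add(SZ, SZ))))
  step 6: S(add(SZ, mul(add(Z, mul(Z, SZ)), add(SZ, SZ))))
  step 7: S(S(add(Z, mul(add(Z, mul(Z, SZ)), add(SZ, SZ)))))
  step 8: S(S(mul(add(Z, mul(Z, SZ)), add(SZ, SZ))))
  step 9: S(S(mul(mul(Z, SZ), add(SZ, SZ))))
  step 10: S(S(mul(Z, add(SZ, SZ))))
  step 11: SSZ

Term B:
  start: add(mul(SSZ, Z), add(SSZ, Z))
  step 1: add(add(Z, mul(SZ, Z)), add(SSZ, Z))
  step 2: add(mul(SZ, Z), add(SSZ, Z))
  step 3: add(add(Z, mul(Z, Z)), add(SSZ, Z))
  step 4: add(mul(Z, Z), add(SSZ, Z))
  step 5: add(Z, add(SSZ, Z))
  step 6: add(SSZ, Z)
  step 7: S(add(SZ, Z))
  step 8: S(S(add(Z, Z)))
  step 9: SSZ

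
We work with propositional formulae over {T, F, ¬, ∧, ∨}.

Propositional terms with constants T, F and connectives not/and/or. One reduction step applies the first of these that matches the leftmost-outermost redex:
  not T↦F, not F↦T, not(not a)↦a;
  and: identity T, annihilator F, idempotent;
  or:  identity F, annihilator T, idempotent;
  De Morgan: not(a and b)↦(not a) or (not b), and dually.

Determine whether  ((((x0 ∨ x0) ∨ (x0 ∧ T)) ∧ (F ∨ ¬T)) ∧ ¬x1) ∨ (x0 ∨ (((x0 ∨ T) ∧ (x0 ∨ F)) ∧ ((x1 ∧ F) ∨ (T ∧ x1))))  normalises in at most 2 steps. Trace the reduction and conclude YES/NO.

Answer: NO — after 2 steps the term is (((x0 ∨ x0) ∧ (F ∨ ¬T)) ∧ ¬x1) ∨ (x0 ∨ (((x0 ∨ T) ∧ (x0 ∨ F)) ∧ ((x1 ∧ F) ∨ (T ∧ x1)))), not yet normal

Derivation:
  start: ((((x0 ∨ x0) ∨ (x0 ∧ T)) ∧ (F ∨ ¬T)) ∧ ¬x1) ∨ (x0 ∨ (((x0 ∨ T) ∧ (x0 ∨ F)) ∧ ((x1 ∧ F) ∨ (T ∧ x1))))
  [1] (((x0 ∨ (x0 ∧ T)) ∧ (F ∨ ¬T)) ∧ ¬x1) ∨ (x0 ∨ (((x0 ∨ T) ∧ (x0 ∨ F)) ∧ ((x1 ∧ F) ∨ (T ∧ x1))))
  [2] (((x0 ∨ x0) ∧ (F ∨ ¬T)) ∧ ¬x1) ∨ (x0 ∨ (((x0 ∨ T) ∧ (x0 ∨ F)) ∧ ((x1 ∧ F) ∨ (T ∧ x1))))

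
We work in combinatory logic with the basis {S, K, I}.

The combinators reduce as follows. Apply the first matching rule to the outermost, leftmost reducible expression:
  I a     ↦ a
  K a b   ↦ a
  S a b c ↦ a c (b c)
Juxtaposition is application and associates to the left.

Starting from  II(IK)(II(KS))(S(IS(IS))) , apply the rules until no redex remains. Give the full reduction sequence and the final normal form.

Answer: normal form = KS  (in 6 steps)

Working:
  start: II(IK)(II(KS))(S(IS(IS)))
  →1  I(IK)(II(KS))(S(IS(IS)))
  →2  IK(II(KS))(S(IS(IS)))
  →3  K(II(KS))(S(IS(IS)))
  →4  II(KS)
  →5  I(KS)
  →6  KS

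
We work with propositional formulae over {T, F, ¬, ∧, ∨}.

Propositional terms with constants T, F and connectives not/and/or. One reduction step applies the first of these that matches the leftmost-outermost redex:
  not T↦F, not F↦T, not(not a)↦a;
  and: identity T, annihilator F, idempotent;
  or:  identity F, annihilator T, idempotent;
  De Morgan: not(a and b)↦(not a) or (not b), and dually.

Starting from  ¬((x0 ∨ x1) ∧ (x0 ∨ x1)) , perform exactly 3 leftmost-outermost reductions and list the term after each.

Answer: after 3 steps: ¬x0 ∧ ¬x1

Working:
  start: ¬((x0 ∨ x1) ∧ (x0 ∨ x1))
  →1  ¬(x0 ∨ x1) ∨ ¬(x0 ∨ x1)
  →2  ¬(x0 ∨ x1)
  →3  ¬x0 ∧ ¬x1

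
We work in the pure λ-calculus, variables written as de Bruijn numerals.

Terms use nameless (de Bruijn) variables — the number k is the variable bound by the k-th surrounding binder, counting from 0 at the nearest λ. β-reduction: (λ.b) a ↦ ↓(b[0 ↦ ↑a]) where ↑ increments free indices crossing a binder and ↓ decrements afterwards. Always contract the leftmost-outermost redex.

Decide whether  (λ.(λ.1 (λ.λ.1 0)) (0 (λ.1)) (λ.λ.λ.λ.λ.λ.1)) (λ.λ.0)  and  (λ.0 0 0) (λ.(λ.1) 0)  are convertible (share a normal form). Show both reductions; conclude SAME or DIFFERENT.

Answer: DIFFERENT — A ⇓ λ.λ.λ.λ.λ.λ.1, B ⇓ λ.0

Reduction:
Term A:
  start: (λ.(λ.1 (λ.λ.1 0)) (0 (λ.1)) (λ.λ.λ.λ.λ.λ.1)) (λ.λ.0)
  →1  (λ.(λ.λ.0) (λ.λ.1 0)) ((λ.λ.0) (λ.λ.λ.0)) (λ.λ.λ.λ.λ.λ.1)
  →2  (λ.λ.0) (λ.λ.1 0) (λ.λ.λ.λ.λ.λ.1)
  →3  (λ.0) (λ.λ.λ.λ.λ.λ.1)
  →4  λ.λ.λ.λ.λ.λ.1

Term B:
  start: (λ.0 0 0) (λ.(λ.1) 0)
  →1  (λ.(λ.1) 0) (λ.(λ.1) 0) (λ.(λ.1) 0)
  →2  (λ.λ.(λ.1) 0) (λ.(λ.1) 0) (λ.(λ.1) 0)
  →3  (λ.(λ.1) 0) (λ.(λ.1) 0)
  →4  (λ.λ.(λ.1) 0) (λ.(λ.1) 0)
  →5  λ.(λ.1) 0
  →6  λ.0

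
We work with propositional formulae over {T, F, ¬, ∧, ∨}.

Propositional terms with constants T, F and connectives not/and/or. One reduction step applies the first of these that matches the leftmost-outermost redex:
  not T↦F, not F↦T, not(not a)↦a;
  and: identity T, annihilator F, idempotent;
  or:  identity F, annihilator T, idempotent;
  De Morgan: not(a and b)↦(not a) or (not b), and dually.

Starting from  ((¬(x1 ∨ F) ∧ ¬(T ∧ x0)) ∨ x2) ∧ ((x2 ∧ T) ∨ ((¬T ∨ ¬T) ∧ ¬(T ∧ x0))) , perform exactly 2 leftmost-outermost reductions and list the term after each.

Answer: after 2 steps: (((¬x1 ∧ T) ∧ ¬(T ∧ x0)) ∨ x2) ∧ ((x2 ∧ T) ∨ ((¬T ∨ ¬T) ∧ ¬(T ∧ x0)))

Derivation:
  start: ((¬(x1 ∨ F) ∧ ¬(T ∧ x0)) ∨ x2) ∧ ((x2 ∧ T) ∨ ((¬T ∨ ¬T) ∧ ¬(T ∧ x0)))
  step 1: (((¬x1 ∧ ¬F) ∧ ¬(T ∧ x0)) ∨ x2) ∧ ((x2 ∧ T) ∨ ((¬T ∨ ¬T) ∧ ¬(T ∧ x0)))
  step 2: (((¬x1 ∧ T) ∧ ¬(T ∧ x0)) ∨ x2) ∧ ((x2 ∧ T) ∨ ((¬T ∨ ¬T) ∧ ¬(T ∧ x0)))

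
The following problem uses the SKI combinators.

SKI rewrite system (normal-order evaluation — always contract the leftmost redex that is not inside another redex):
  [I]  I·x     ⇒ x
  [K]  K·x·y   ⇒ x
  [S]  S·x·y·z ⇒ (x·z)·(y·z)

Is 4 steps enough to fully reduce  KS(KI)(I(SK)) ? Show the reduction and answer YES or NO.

  start: KS(KI)(I(SK))
  step 1: S(I(SK))
  step 2: S(SK)

Answer: YES — reaches normal form S(SK) in 2 ≤ 4 steps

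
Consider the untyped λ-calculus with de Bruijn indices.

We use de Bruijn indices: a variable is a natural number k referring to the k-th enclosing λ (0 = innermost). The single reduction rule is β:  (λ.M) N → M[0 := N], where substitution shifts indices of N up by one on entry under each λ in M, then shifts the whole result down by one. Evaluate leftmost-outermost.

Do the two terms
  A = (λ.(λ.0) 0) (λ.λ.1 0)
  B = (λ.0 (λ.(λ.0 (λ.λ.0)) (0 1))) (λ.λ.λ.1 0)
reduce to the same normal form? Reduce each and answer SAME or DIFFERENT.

Answer: SAME — A ⇓ λ.λ.1 0, B ⇓ λ.λ.1 0

Derivation:
Term A:
  start: (λ.(λ.0) 0) (λ.λ.1 0)
  step 1: (λ.0) (λ.λ.1 0)
  step 2: λ.λ.1 0

Term B:
  start: (λ.0 (λ.(λ.0 (λ.λ.0)) (0 1))) (λ.λ.λ.1 0)
  step 1: (λ.λ.λ.1 0) (λ.(λ.0 (λ.λ.0)) (0 (λ.λ.λ.1 0)))
  step 2: λ.λ.1 0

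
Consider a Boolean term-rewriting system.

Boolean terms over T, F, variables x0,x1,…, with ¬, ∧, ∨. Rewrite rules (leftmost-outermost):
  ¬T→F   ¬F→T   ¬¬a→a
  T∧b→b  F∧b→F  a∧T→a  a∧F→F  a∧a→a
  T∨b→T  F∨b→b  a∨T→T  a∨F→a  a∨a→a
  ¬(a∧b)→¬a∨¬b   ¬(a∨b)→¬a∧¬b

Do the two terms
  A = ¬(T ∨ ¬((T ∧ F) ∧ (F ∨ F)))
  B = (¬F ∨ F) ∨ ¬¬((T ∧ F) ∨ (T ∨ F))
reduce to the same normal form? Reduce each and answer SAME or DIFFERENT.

Term A:
  start: ¬(T ∨ ¬((T ∧ F) ∧ (F ∨ F)))
  [1] ¬T ∧ ¬¬((T ∧ F) ∧ (F ∨ F))
  [2] F ∧ ¬¬((T ∧ F) ∧ (F ∨ F))
  [3] F

Term B:
  start: (¬F ∨ F) ∨ ¬¬((T ∧ F) ∨ (T ∨ F))
  [1] ¬F ∨ ¬¬((T ∧ F) ∨ (T ∨ F))
  [2] T ∨ ¬¬((T ∧ F) ∨ (T ∨ F))
  [3] T

Answer: DIFFERENT — A ⇓ F, B ⇓ T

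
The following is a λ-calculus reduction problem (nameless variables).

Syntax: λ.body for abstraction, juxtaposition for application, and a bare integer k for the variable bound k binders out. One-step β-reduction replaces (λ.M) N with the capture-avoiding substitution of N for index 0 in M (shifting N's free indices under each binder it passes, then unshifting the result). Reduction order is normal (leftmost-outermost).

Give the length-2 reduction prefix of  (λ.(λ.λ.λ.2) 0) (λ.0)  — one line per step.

Answer: after 2 steps: λ.λ.λ.0

Reduction:
  start: (λ.(λ.λ.λ.2) 0) (λ.0)
  step 1: (λ.λ.λ.2) (λ.0)
  step 2: λ.λ.λ.0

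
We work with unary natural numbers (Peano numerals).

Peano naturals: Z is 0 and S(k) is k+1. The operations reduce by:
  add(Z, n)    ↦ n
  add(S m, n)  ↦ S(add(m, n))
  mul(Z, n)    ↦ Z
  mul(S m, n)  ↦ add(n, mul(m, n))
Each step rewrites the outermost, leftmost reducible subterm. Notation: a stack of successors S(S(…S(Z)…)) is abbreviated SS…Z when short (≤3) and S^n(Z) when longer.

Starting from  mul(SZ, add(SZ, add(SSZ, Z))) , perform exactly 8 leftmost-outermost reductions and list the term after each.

Answer: after 8 steps: S(S(S(add(add(Z, Z), mul(Z, add(SZ, add(SSZ, Z)))))))

Derivation:
  start: mul(SZ, add(SZ, add(SSZ, Z)))
  step 1: add(add(SZ, add(SSZ, Z)), mul(Z, add(SZ, add(SSZ, Z))))
  step 2: add(S(add(Z, add(SSZ, Z))), mul(Z, add(SZ, add(SSZ, Z))))
  step 3: S(add(add(Z, add(SSZ, Z)), mul(Z, add(SZ, add(SSZ, Z)))))
  step 4: S(add(add(SSZ, Z), mul(Z, add(SZ, add(SSZ, Z)))))
  step 5: S(add(S(add(SZ, Z)), mul(Z, add(SZ, add(SSZ, Z)))))
  step 6: S(S(add(add(SZ, Z), mul(Z, add(SZ, add(SSZ, Z))))))
  step 7: S(S(add(S(add(Z, Z)), mul(Z, add(SZ, add(SSZ, Z))))))
  step 8: S(S(S(add(add(Z, Z), mul(Z, add(SZ, add(SSZ, Z)))))))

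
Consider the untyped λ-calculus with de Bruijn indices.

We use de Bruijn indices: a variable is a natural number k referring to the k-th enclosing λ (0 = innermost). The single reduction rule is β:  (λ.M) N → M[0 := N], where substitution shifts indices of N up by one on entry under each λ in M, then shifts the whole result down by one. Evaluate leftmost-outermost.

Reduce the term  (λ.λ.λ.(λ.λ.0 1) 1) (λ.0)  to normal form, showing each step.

Answer: normal form = λ.λ.λ.0 2  (in 2 steps)

Working:
  start: (λ.λ.λ.(λ.λ.0 1) 1) (λ.0)
  →1  λ.λ.(λ.λ.0 1) 1
  →2  λ.λ.λ.0 2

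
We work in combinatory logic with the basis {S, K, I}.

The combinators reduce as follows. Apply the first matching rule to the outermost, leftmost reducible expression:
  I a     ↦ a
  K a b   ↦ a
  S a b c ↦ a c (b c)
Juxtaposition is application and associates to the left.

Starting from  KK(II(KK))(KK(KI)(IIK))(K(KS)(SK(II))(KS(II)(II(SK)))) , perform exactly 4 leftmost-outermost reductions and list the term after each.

Answer: after 4 steps: K(IK)

Working:
  start: KK(II(KK))(KK(KI)(IIK))(K(KS)(SK(II))(KS(II)(II(SK))))
  [1] K(KK(KI)(IIK))(K(KS)(SK(II))(KS(II)(II(SK))))
  [2] KK(KI)(IIK)
  [3] K(IIK)
  [4] K(IK)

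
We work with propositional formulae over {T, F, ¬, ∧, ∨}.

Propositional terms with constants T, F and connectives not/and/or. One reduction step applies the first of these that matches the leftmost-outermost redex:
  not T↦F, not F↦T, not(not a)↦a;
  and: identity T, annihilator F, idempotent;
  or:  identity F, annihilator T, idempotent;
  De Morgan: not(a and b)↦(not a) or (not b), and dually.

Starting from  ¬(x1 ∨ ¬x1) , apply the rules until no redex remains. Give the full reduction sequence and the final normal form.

  start: ¬(x1 ∨ ¬x1)
  →1  ¬x1 ∧ ¬¬x1
  →2  ¬x1 ∧ x1

Answer: normal form = ¬x1 ∧ x1  (in 2 steps)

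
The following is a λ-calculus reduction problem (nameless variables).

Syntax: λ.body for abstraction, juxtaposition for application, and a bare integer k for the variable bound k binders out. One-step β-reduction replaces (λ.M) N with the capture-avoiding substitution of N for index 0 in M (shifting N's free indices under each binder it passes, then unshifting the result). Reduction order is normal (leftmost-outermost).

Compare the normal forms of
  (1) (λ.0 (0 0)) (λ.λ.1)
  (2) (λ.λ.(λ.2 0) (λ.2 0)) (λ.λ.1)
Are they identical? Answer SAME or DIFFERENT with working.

Term A:
  start: (λ.0 (0 0)) (λ.λ.1)
  →1  (λ.λ.1) ((λ.λ.1) (λ.λ.1))
  →2  λ.(λ.λ.1) (λ.λ.1)
  →3  λ.λ.λ.λ.1

Term B:
  start: (λ.λ.(λ.2 0) (λ.2 0)) (λ.λ.1)
  →1  λ.(λ.(λ.λ.1) 0) (λ.(λ.λ.1) 0)
  →2  λ.(λ.λ.1) (λ.(λ.λ.1) 0)
  →3  λ.λ.λ.(λ.λ.1) 0
  →4  λ.λ.λ.λ.1

Answer: SAME — A ⇓ λ.λ.λ.λ.1, B ⇓ λ.λ.λ.λ.1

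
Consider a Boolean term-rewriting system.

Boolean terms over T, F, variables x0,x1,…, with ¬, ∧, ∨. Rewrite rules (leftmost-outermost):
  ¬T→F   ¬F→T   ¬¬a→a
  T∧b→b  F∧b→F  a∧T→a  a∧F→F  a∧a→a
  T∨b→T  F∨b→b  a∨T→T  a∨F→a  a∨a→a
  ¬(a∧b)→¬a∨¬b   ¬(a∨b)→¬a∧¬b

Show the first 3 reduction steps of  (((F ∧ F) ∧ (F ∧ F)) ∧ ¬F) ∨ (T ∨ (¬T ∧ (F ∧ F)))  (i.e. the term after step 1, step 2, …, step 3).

Answer: after 3 steps: F ∨ (T ∨ (¬T ∧ (F ∧ F)))

Working:
  start: (((F ∧ F) ∧ (F ∧ F)) ∧ ¬F) ∨ (T ∨ (¬T ∧ (F ∧ F)))
  [1] ((F ∧ F) ∧ ¬F) ∨ (T ∨ (¬T ∧ (F ∧ F)))
  [2] (F ∧ ¬F) ∨ (T ∨ (¬T ∧ (F ∧ F)))
  [3] F ∨ (T ∨ (¬T ∧ (F ∧ F)))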